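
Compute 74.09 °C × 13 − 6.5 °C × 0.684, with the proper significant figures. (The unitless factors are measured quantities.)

9.6 × 10^2 °C

74.09 × 13 = 963.17 → 9.6 × 10^2 °C (2 s.f., last digit at the 10^1 place).
6.5 × 0.684 = 4.446 → 4.4 °C (2 s.f., last digit at the 10^-1 place).
Difference: 958.724 °C; keep the coarser place, 10^1.
Result: 9.6 × 10^2 °C.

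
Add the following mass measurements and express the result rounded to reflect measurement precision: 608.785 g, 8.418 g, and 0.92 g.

618.12 g

608.785 g + 8.418 g + 0.92 g = 618.123 g.
Addition/subtraction keeps the fewest decimal places: 608.785 → 3 decimal places, 8.418 → 3 decimal places, 0.92 → 2 decimal places; limit is 2.
Rounded to 2 decimal places: 618.12 g.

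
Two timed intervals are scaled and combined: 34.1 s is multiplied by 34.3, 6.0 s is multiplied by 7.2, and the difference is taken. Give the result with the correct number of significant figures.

34.1 × 34.3 = 1169.63 → 1.17 × 10^3 s (3 s.f., last digit at the 10^1 place).
6.0 × 7.2 = 43.2 → 43 s (2 s.f., last digit at the 10^0 place).
Difference: 1126.43 s; keep the coarser place, 10^1.
Result: 1.13 × 10^3 s.

1.13 × 10^3 s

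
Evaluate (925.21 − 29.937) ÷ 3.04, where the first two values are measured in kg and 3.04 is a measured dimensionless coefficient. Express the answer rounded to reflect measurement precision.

294 kg

925.21 kg − 29.937 kg = 895.273 kg; the difference is limited to 2 decimal places (5 s.f.).
Carrying full precision, 895.273 ÷ 3.04 = 294.497697368… kg; 3.04 has 3 s.f., so the result keeps min(5, 3) = 3 s.f.
Rounded to 3 significant figures: 294 kg.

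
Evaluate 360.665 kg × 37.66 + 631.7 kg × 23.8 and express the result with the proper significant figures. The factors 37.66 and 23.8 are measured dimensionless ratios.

360.665 × 37.66 = 13582.6439 → 1.358 × 10^4 kg (4 s.f., last digit at the 10^1 place).
631.7 × 23.8 = 15034.46 → 1.50 × 10^4 kg (3 s.f., last digit at the 10^2 place).
Sum: 28617.1039 kg; keep the coarser place, 10^2.
Result: 2.86 × 10^4 kg.

2.86 × 10^4 kg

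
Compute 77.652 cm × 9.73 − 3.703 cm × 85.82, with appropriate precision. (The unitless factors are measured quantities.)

438 cm

77.652 × 9.73 = 755.55396 → 756 cm (3 s.f., last digit at the 10^0 place).
3.703 × 85.82 = 317.79146 → 317.8 cm (4 s.f., last digit at the 10^-1 place).
Difference: 437.7625 cm; keep the coarser place, 10^0.
Result: 438 cm.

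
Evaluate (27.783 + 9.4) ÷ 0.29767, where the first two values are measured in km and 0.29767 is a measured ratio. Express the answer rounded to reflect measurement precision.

27.783 km + 9.4 km = 37.183 km; the sum is limited to 1 decimal place (3 s.f.).
Carrying full precision, 37.183 ÷ 0.29767 = 124.91349481… km; 0.29767 has 5 s.f., so the result keeps min(3, 5) = 3 s.f.
Rounded to 3 significant figures: 1.25 × 10^2 km.

1.25 × 10^2 km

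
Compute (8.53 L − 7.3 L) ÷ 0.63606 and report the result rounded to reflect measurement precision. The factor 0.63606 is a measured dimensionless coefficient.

8.53 L − 7.3 L = 1.23 L; the difference is limited to 1 decimal place (2 s.f.).
Carrying full precision, 1.23 ÷ 0.63606 = 1.93377983209… L; 0.63606 has 5 s.f., so the result keeps min(2, 5) = 2 s.f.
Rounded to 2 significant figures: 1.9 L.

1.9 L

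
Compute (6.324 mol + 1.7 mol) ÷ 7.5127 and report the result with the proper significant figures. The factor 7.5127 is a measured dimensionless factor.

1.1 mol

6.324 mol + 1.7 mol = 8.024 mol; the sum is limited to 1 decimal place (2 s.f.).
Carrying full precision, 8.024 ÷ 7.5127 = 1.0680580883… mol; 7.5127 has 5 s.f., so the result keeps min(2, 5) = 2 s.f.
Rounded to 2 significant figures: 1.1 mol.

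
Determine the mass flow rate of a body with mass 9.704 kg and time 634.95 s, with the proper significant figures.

0.01528 kg/s

mass flow rate = 9.704 kg ÷ 634.95 s = 0.0152830931569… kg/s.
9.704 has 4 significant figures; 634.95 has 5.
Division/multiplication keeps the fewest: 4 significant figures.
Rounded: 0.01528 kg/s.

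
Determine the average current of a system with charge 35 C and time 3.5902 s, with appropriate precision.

average current = 35 C ÷ 3.5902 s = 9.74876051473… A.
35 has 2 significant figures; 3.5902 has 5.
Division/multiplication keeps the fewest: 2 significant figures.
Rounded: 9.7 A.

9.7 A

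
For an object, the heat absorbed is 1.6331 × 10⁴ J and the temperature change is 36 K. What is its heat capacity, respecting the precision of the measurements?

heat capacity = 1.6331 × 10⁴ J ÷ 36 K = 453.638888889… J/K.
1.6331 × 10⁴ has 5 significant figures; 36 has 2.
Division/multiplication keeps the fewest: 2 significant figures.
Rounded: 4.5 × 10² J/K.

4.5 × 10² J/K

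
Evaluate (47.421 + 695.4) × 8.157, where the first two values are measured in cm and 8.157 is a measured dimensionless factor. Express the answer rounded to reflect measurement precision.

47.421 cm + 695.4 cm = 742.821 cm; the sum is limited to 1 decimal place (4 s.f.).
Carrying full precision, 742.821 × 8.157 = 6059.190897 cm; 8.157 has 4 s.f., so the result keeps min(4, 4) = 4 s.f.
Rounded to 4 significant figures: 6059 cm.

6059 cm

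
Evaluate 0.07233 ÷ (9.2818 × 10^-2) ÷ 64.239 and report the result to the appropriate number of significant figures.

0.07233 ÷ (9.2818 × 10^-2) ÷ 64.239 = 0.012130745381…
Multiplication/division keeps the fewest significant figures: 0.07233 → 4 s.f., 9.2818 × 10^-2 → 5 s.f., 64.239 → 5 s.f.; limit is 4.
Rounded to 4 significant figures: 0.01213.

0.01213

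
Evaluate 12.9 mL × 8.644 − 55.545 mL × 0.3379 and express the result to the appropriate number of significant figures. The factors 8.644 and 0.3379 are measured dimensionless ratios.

12.9 × 8.644 = 111.5076 → 112 mL (3 s.f., last digit at the 10^0 place).
55.545 × 0.3379 = 18.7686555 → 18.77 mL (4 s.f., last digit at the 10^-2 place).
Difference: 92.7389445 mL; keep the coarser place, 10^0.
Result: 93 mL.

93 mL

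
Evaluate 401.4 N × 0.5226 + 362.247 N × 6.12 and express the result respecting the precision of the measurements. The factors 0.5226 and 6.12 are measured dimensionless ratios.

401.4 × 0.5226 = 209.77164 → 2.098 × 10² N (4 s.f., last digit at the 10^-1 place).
362.247 × 6.12 = 2216.95164 → 2.22 × 10³ N (3 s.f., last digit at the 10^1 place).
Sum: 2426.72328 N; keep the coarser place, 10^1.
Result: 2.43 × 10³ N.

2.43 × 10³ N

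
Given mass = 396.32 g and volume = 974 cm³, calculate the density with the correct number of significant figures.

0.407 g/cm³

density = 396.32 g ÷ 974 cm³ = 0.406899383984… g/cm³.
396.32 has 5 significant figures; 974 has 3.
Division/multiplication keeps the fewest: 3 significant figures.
Rounded: 0.407 g/cm³.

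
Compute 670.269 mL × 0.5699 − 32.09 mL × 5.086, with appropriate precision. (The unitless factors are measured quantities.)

218.8 mL

670.269 × 0.5699 = 381.9863031 → 382.0 mL (4 s.f., last digit at the 10^-1 place).
32.09 × 5.086 = 163.20974 → 163.2 mL (4 s.f., last digit at the 10^-1 place).
Difference: 218.7765631 mL; keep the coarser place, 10^-1.
Result: 218.8 mL.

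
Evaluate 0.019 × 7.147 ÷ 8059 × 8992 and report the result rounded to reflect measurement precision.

0.15

0.019 × 7.147 ÷ 8059 × 8992 = 0.151513916863…
Multiplication/division keeps the fewest significant figures: 0.019 → 2 s.f., 7.147 → 4 s.f., 8059 → 4 s.f., 8992 → 4 s.f.; limit is 2.
Rounded to 2 significant figures: 0.15.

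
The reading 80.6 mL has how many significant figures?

3

80.6: zeros between nonzero digits are significant.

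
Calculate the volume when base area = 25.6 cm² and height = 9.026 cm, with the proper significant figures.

231 cm³

volume = 25.6 cm² × 9.026 cm = 231.0656 cm³.
25.6 has 3 significant figures; 9.026 has 4.
Division/multiplication keeps the fewest: 3 significant figures.
Rounded: 231 cm³.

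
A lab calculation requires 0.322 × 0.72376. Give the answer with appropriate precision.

0.233

0.322 × 0.72376 = 0.23305072
Multiplication/division keeps the fewest significant figures: 0.322 → 3 s.f., 0.72376 → 5 s.f.; limit is 3.
Rounded to 3 significant figures: 0.233.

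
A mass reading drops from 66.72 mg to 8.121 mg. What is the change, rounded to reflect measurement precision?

58.60 mg

66.72 mg − 8.121 mg = 58.599 mg.
Addition/subtraction keeps the fewest decimal places: 66.72 → 2 decimal places, 8.121 → 3 decimal places; limit is 2.
Rounded to 2 decimal places: 58.60 mg.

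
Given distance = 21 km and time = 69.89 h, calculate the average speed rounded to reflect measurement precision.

0.30 km/h

average speed = 21 km ÷ 69.89 h = 0.300472170554… km/h.
21 has 2 significant figures; 69.89 has 4.
Division/multiplication keeps the fewest: 2 significant figures.
Rounded: 0.30 km/h.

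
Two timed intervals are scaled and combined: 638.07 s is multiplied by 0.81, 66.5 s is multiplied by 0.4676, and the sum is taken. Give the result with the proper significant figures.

5.5 × 10² s

638.07 × 0.81 = 516.8367 → 5.2 × 10² s (2 s.f., last digit at the 10^1 place).
66.5 × 0.4676 = 31.0954 → 31.1 s (3 s.f., last digit at the 10^-1 place).
Sum: 547.9321 s; keep the coarser place, 10^1.
Result: 5.5 × 10² s.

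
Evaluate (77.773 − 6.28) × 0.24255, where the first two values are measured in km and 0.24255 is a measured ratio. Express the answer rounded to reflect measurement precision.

17.34 km

77.773 km − 6.28 km = 71.493 km; the difference is limited to 2 decimal places (4 s.f.).
Carrying full precision, 71.493 × 0.24255 = 17.34062715 km; 0.24255 has 5 s.f., so the result keeps min(4, 5) = 4 s.f.
Rounded to 4 significant figures: 17.34 km.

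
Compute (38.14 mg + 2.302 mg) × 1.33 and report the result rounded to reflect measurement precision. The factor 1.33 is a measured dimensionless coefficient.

53.8 mg

38.14 mg + 2.302 mg = 40.442 mg; the sum is limited to 2 decimal places (4 s.f.).
Carrying full precision, 40.442 × 1.33 = 53.78786 mg; 1.33 has 3 s.f., so the result keeps min(4, 3) = 3 s.f.
Rounded to 3 significant figures: 53.8 mg.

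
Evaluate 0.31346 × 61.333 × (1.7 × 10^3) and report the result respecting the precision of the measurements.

0.31346 × 61.333 × (1.7 × 10^3) = 32683.251706
Multiplication/division keeps the fewest significant figures: 0.31346 → 5 s.f., 61.333 → 5 s.f., 1.7 × 10^3 → 2 s.f.; limit is 2.
Rounded to 2 significant figures: 3.3 × 10^4.

3.3 × 10^4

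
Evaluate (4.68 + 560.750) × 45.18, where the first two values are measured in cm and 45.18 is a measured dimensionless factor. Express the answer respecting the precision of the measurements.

4.68 cm + 560.750 cm = 565.430 cm; the sum is limited to 2 decimal places (5 s.f.).
Carrying full precision, 565.430 × 45.18 = 25546.1274 cm; 45.18 has 4 s.f., so the result keeps min(5, 4) = 4 s.f.
Rounded to 4 significant figures: 2.555 × 10⁴ cm.

2.555 × 10⁴ cm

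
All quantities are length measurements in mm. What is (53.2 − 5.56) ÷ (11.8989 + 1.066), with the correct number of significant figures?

3.67

53.2 − 5.56 = 47.64, limited to 1 d.p. → 3 s.f.; 11.8989 + 1.066 = 12.9649, limited to 3 d.p. → 5 s.f.
Carrying full precision, 47.64 ÷ 12.9649 = 3.67453663353…; keep min(3, 5) = 3 s.f.
Rounded to 3 significant figures: 3.67.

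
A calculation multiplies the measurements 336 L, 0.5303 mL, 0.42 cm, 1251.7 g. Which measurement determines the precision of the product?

336 L → 3 s.f.; 0.5303 mL → 4 s.f.; 0.42 cm → 2 s.f.; 1251.7 g → 5 s.f.
The fewest is 2 significant figures, from 0.42 cm.

0.42 cm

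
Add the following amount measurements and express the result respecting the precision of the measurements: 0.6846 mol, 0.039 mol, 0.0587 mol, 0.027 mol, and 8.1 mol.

8.9 mol

0.6846 mol + 0.039 mol + 0.0587 mol + 0.027 mol + 8.1 mol = 8.9093 mol.
Addition/subtraction keeps the fewest decimal places: 0.6846 → 4 decimal places, 0.039 → 3 decimal places, 0.0587 → 4 decimal places, 0.027 → 3 decimal places, 8.1 → 1 decimal place; limit is 1.
Rounded to 1 decimal place: 8.9 mol.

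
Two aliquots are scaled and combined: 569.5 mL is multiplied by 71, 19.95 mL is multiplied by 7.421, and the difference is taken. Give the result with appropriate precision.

569.5 × 71 = 40434.5 → 4.0 × 10^4 mL (2 s.f., last digit at the 10^3 place).
19.95 × 7.421 = 148.04895 → 148.0 mL (4 s.f., last digit at the 10^-1 place).
Difference: 40286.45105 mL; keep the coarser place, 10^3.
Result: 4.0 × 10^4 mL.

4.0 × 10^4 mL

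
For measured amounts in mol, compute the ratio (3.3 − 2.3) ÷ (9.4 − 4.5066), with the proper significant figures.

3.3 − 2.3 = 1.0, limited to 1 d.p. → 2 s.f.; 9.4 − 4.5066 = 4.8934, limited to 1 d.p. → 2 s.f.
Carrying full precision, 1.0 ÷ 4.8934 = 0.204356888871…; keep min(2, 2) = 2 s.f.
Rounded to 2 significant figures: 0.20.

0.20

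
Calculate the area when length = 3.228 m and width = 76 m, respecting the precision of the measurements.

area = 3.228 m × 76 m = 245.328 m².
3.228 has 4 significant figures; 76 has 2.
Division/multiplication keeps the fewest: 2 significant figures.
Rounded: 2.5 × 10² m².

2.5 × 10² m²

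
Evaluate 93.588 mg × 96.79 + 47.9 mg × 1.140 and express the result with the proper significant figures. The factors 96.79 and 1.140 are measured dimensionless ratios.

9113 mg

93.588 × 96.79 = 9058.38252 → 9.058 × 10³ mg (4 s.f., last digit at the 10^0 place).
47.9 × 1.140 = 54.606 → 54.6 mg (3 s.f., last digit at the 10^-1 place).
Sum: 9112.98852 mg; keep the coarser place, 10^0.
Result: 9113 mg.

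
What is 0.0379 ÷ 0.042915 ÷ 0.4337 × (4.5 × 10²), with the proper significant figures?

9.2 × 10²

0.0379 ÷ 0.042915 ÷ 0.4337 × (4.5 × 10²) = 916.33269953…
Multiplication/division keeps the fewest significant figures: 0.0379 → 3 s.f., 0.042915 → 5 s.f., 0.4337 → 4 s.f., 4.5 × 10² → 2 s.f.; limit is 2.
Rounded to 2 significant figures: 9.2 × 10².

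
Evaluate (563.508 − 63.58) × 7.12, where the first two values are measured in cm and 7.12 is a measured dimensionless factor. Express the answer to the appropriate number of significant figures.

3.56 × 10³ cm

563.508 cm − 63.58 cm = 499.928 cm; the difference is limited to 2 decimal places (5 s.f.).
Carrying full precision, 499.928 × 7.12 = 3559.48736 cm; 7.12 has 3 s.f., so the result keeps min(5, 3) = 3 s.f.
Rounded to 3 significant figures: 3.56 × 10³ cm.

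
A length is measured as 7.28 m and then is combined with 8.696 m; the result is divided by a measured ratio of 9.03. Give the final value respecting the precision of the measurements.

1.77 m

7.28 m + 8.696 m = 15.976 m; the sum is limited to 2 decimal places (4 s.f.).
Carrying full precision, 15.976 ÷ 9.03 = 1.769213732… m; 9.03 has 3 s.f., so the result keeps min(4, 3) = 3 s.f.
Rounded to 3 significant figures: 1.77 m.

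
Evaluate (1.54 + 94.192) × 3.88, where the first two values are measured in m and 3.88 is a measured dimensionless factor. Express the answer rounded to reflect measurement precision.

371 m

1.54 m + 94.192 m = 95.732 m; the sum is limited to 2 decimal places (4 s.f.).
Carrying full precision, 95.732 × 3.88 = 371.44016 m; 3.88 has 3 s.f., so the result keeps min(4, 3) = 3 s.f.
Rounded to 3 significant figures: 371 m.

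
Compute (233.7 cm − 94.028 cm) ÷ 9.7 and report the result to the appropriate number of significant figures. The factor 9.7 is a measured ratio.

14 cm

233.7 cm − 94.028 cm = 139.672 cm; the difference is limited to 1 decimal place (4 s.f.).
Carrying full precision, 139.672 ÷ 9.7 = 14.3991752577… cm; 9.7 has 2 s.f., so the result keeps min(4, 2) = 2 s.f.
Rounded to 2 significant figures: 14 cm.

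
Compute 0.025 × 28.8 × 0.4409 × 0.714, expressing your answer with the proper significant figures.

0.23

0.025 × 28.8 × 0.4409 × 0.714 = 0.226657872
Multiplication/division keeps the fewest significant figures: 0.025 → 2 s.f., 28.8 → 3 s.f., 0.4409 → 4 s.f., 0.714 → 3 s.f.; limit is 2.
Rounded to 2 significant figures: 0.23.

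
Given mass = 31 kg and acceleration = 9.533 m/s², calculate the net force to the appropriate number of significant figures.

net force = 31 kg × 9.533 m/s² = 295.523 N.
31 has 2 significant figures; 9.533 has 4.
Division/multiplication keeps the fewest: 2 significant figures.
Rounded: 3.0 × 10^2 N.

3.0 × 10^2 N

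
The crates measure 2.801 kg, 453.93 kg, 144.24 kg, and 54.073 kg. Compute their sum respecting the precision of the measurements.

6.5504 × 10² kg

2.801 kg + 453.93 kg + 144.24 kg + 54.073 kg = 655.044 kg.
Addition/subtraction keeps the fewest decimal places: 2.801 → 3 decimal places, 453.93 → 2 decimal places, 144.24 → 2 decimal places, 54.073 → 3 decimal places; limit is 2.
Rounded to 2 decimal places: 6.5504 × 10² kg.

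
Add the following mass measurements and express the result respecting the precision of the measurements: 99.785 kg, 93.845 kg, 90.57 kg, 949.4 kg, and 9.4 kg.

99.785 kg + 93.845 kg + 90.57 kg + 949.4 kg + 9.4 kg = 1243.000 kg.
Addition/subtraction keeps the fewest decimal places: 99.785 → 3 decimal places, 93.845 → 3 decimal places, 90.57 → 2 decimal places, 949.4 → 1 decimal place, 9.4 → 1 decimal place; limit is 1.
Rounded to 1 decimal place: 1243.0 kg.

1243.0 kg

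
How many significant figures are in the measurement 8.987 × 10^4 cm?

4

8.987 × 10^4: in scientific notation every digit of the coefficient is significant.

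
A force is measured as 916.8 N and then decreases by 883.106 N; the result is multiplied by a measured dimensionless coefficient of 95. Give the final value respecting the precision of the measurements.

3.2 × 10^3 N

916.8 N − 883.106 N = 33.694 N; the difference is limited to 1 decimal place (3 s.f.).
Carrying full precision, 33.694 × 95 = 3200.93 N; 95 has 2 s.f., so the result keeps min(3, 2) = 2 s.f.
Rounded to 2 significant figures: 3.2 × 10^3 N.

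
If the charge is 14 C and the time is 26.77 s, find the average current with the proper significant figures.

average current = 14 C ÷ 26.77 s = 0.522973477774… A.
14 has 2 significant figures; 26.77 has 4.
Division/multiplication keeps the fewest: 2 significant figures.
Rounded: 0.52 A.

0.52 A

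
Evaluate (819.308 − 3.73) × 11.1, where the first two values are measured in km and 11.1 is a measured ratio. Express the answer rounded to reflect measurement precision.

9.05 × 10^3 km

819.308 km − 3.73 km = 815.578 km; the difference is limited to 2 decimal places (5 s.f.).
Carrying full precision, 815.578 × 11.1 = 9052.9158 km; 11.1 has 3 s.f., so the result keeps min(5, 3) = 3 s.f.
Rounded to 3 significant figures: 9.05 × 10^3 km.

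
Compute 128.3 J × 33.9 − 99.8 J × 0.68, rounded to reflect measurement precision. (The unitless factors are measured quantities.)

4.28 × 10³ J

128.3 × 33.9 = 4349.37 → 4.35 × 10³ J (3 s.f., last digit at the 10^1 place).
99.8 × 0.68 = 67.864 → 68 J (2 s.f., last digit at the 10^0 place).
Difference: 4281.506 J; keep the coarser place, 10^1.
Result: 4.28 × 10³ J.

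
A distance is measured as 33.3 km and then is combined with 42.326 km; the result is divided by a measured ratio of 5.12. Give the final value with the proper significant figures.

33.3 km + 42.326 km = 75.626 km; the sum is limited to 1 decimal place (3 s.f.).
Carrying full precision, 75.626 ÷ 5.12 = 14.770703125 km; 5.12 has 3 s.f., so the result keeps min(3, 3) = 3 s.f.
Rounded to 3 significant figures: 14.8 km.

14.8 km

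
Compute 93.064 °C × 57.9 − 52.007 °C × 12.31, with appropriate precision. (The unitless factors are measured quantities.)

4.75 × 10³ °C

93.064 × 57.9 = 5388.4056 → 5.39 × 10³ °C (3 s.f., last digit at the 10^1 place).
52.007 × 12.31 = 640.20617 → 640.2 °C (4 s.f., last digit at the 10^-1 place).
Difference: 4748.19943 °C; keep the coarser place, 10^1.
Result: 4.75 × 10³ °C.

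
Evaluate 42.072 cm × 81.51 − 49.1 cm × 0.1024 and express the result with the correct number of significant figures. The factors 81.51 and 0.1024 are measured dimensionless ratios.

42.072 × 81.51 = 3429.28872 → 3429 cm (4 s.f., last digit at the 10^0 place).
49.1 × 0.1024 = 5.02784 → 5.03 cm (3 s.f., last digit at the 10^-2 place).
Difference: 3424.26088 cm; keep the coarser place, 10^0.
Result: 3424 cm.

3424 cm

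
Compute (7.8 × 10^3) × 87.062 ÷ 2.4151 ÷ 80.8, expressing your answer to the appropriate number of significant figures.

(7.8 × 10^3) × 87.062 ÷ 2.4151 ÷ 80.8 = 3479.98012505…
Multiplication/division keeps the fewest significant figures: 7.8 × 10^3 → 2 s.f., 87.062 → 5 s.f., 2.4151 → 5 s.f., 80.8 → 3 s.f.; limit is 2.
Rounded to 2 significant figures: 3.5 × 10^3.

3.5 × 10^3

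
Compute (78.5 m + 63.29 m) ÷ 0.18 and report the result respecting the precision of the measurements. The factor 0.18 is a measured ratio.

7.9 × 10^2 m

78.5 m + 63.29 m = 141.79 m; the sum is limited to 1 decimal place (4 s.f.).
Carrying full precision, 141.79 ÷ 0.18 = 787.722222222… m; 0.18 has 2 s.f., so the result keeps min(4, 2) = 2 s.f.
Rounded to 2 significant figures: 7.9 × 10^2 m.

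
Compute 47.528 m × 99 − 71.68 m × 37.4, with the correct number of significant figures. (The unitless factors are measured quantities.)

47.528 × 99 = 4705.272 → 4.7 × 10³ m (2 s.f., last digit at the 10^2 place).
71.68 × 37.4 = 2680.832 → 2.68 × 10³ m (3 s.f., last digit at the 10^1 place).
Difference: 2024.44 m; keep the coarser place, 10^2.
Result: 2.0 × 10³ m.

2.0 × 10³ m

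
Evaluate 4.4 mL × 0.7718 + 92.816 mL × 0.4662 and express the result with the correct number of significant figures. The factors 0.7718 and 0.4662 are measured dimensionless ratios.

4.4 × 0.7718 = 3.39592 → 3.4 mL (2 s.f., last digit at the 10^-1 place).
92.816 × 0.4662 = 43.2708192 → 43.27 mL (4 s.f., last digit at the 10^-2 place).
Sum: 46.6667392 mL; keep the coarser place, 10^-1.
Result: 46.7 mL.

46.7 mL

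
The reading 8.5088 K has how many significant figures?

5

8.5088: zeros between nonzero digits are significant.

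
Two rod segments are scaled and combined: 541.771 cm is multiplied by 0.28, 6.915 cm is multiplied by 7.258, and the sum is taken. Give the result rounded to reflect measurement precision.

541.771 × 0.28 = 151.69588 → 1.5 × 10² cm (2 s.f., last digit at the 10^1 place).
6.915 × 7.258 = 50.18907 → 50.19 cm (4 s.f., last digit at the 10^-2 place).
Sum: 201.88495 cm; keep the coarser place, 10^1.
Result: 2.0 × 10² cm.

2.0 × 10² cm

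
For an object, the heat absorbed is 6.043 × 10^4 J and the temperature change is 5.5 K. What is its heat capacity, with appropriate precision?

1.1 × 10^4 J/K

heat capacity = 6.043 × 10^4 J ÷ 5.5 K = 10987.2727273… J/K.
6.043 × 10^4 has 4 significant figures; 5.5 has 2.
Division/multiplication keeps the fewest: 2 significant figures.
Rounded: 1.1 × 10^4 J/K.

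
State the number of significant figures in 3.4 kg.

2

3.4: every digit is nonzero and significant.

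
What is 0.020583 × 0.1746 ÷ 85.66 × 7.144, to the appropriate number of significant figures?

0.020583 × 0.1746 ÷ 85.66 × 7.144 = 0.000299720390138…
Multiplication/division keeps the fewest significant figures: 0.020583 → 5 s.f., 0.1746 → 4 s.f., 85.66 → 4 s.f., 7.144 → 4 s.f.; limit is 4.
Rounded to 4 significant figures: 2.997 × 10⁻⁴.

2.997 × 10⁻⁴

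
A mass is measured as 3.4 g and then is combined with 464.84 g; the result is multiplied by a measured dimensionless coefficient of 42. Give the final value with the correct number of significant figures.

2.0 × 10⁴ g

3.4 g + 464.84 g = 468.24 g; the sum is limited to 1 decimal place (4 s.f.).
Carrying full precision, 468.24 × 42 = 19666.08 g; 42 has 2 s.f., so the result keeps min(4, 2) = 2 s.f.
Rounded to 2 significant figures: 2.0 × 10⁴ g.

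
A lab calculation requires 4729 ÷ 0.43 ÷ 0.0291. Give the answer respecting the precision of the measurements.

3.8 × 10⁵

4729 ÷ 0.43 ÷ 0.0291 = 377926.955966…
Multiplication/division keeps the fewest significant figures: 4729 → 4 s.f., 0.43 → 2 s.f., 0.0291 → 3 s.f.; limit is 2.
Rounded to 2 significant figures: 3.8 × 10⁵.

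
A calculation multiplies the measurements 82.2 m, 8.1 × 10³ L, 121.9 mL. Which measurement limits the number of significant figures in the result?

8.1 × 10³ L

82.2 m → 3 s.f.; 8.1 × 10³ L → 2 s.f.; 121.9 mL → 4 s.f.
The fewest is 2 significant figures, from 8.1 × 10³ L.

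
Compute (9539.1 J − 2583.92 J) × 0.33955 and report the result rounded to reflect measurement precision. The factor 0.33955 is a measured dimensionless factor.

2361.6 J

9539.1 J − 2583.92 J = 6955.18 J; the difference is limited to 1 decimal place (5 s.f.).
Carrying full precision, 6955.18 × 0.33955 = 2361.631369 J; 0.33955 has 5 s.f., so the result keeps min(5, 5) = 5 s.f.
Rounded to 5 significant figures: 2361.6 J.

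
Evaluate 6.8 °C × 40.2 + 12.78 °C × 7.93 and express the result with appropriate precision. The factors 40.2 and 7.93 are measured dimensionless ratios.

3.7 × 10² °C

6.8 × 40.2 = 273.36 → 2.7 × 10² °C (2 s.f., last digit at the 10^1 place).
12.78 × 7.93 = 101.3454 → 101 °C (3 s.f., last digit at the 10^0 place).
Sum: 374.7054 °C; keep the coarser place, 10^1.
Result: 3.7 × 10² °C.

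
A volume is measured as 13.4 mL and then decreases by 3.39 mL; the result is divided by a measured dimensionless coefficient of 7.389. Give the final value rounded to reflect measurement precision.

1.35 mL

13.4 mL − 3.39 mL = 10.01 mL; the difference is limited to 1 decimal place (3 s.f.).
Carrying full precision, 10.01 ÷ 7.389 = 1.35471647043… mL; 7.389 has 4 s.f., so the result keeps min(3, 4) = 3 s.f.
Rounded to 3 significant figures: 1.35 mL.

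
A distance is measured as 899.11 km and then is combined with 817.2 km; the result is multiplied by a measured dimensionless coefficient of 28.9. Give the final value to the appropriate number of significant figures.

4.96 × 10⁴ km

899.11 km + 817.2 km = 1716.31 km; the sum is limited to 1 decimal place (5 s.f.).
Carrying full precision, 1716.31 × 28.9 = 49601.359 km; 28.9 has 3 s.f., so the result keeps min(5, 3) = 3 s.f.
Rounded to 3 significant figures: 4.96 × 10⁴ km.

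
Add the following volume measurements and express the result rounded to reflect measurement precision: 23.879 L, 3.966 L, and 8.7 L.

36.5 L

23.879 L + 3.966 L + 8.7 L = 36.545 L.
Addition/subtraction keeps the fewest decimal places: 23.879 → 3 decimal places, 3.966 → 3 decimal places, 8.7 → 1 decimal place; limit is 1.
Rounded to 1 decimal place: 36.5 L.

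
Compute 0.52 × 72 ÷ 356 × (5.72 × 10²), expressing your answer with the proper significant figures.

0.52 × 72 ÷ 356 × (5.72 × 10²) = 60.1564044944…
Multiplication/division keeps the fewest significant figures: 0.52 → 2 s.f., 72 → 2 s.f., 356 → 3 s.f., 5.72 × 10² → 3 s.f.; limit is 2.
Rounded to 2 significant figures: 60.

60.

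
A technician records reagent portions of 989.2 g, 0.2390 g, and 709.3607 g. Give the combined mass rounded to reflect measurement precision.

1.6988 × 10³ g

989.2 g + 0.2390 g + 709.3607 g = 1698.7997 g.
Addition/subtraction keeps the fewest decimal places: 989.2 → 1 decimal place, 0.2390 → 4 decimal places, 709.3607 → 4 decimal places; limit is 1.
Rounded to 1 decimal place: 1.6988 × 10³ g.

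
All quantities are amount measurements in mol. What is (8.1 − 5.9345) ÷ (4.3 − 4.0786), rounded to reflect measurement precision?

1 × 10¹

8.1 − 5.9345 = 2.1655, limited to 1 d.p. → 2 s.f.; 4.3 − 4.0786 = 0.2214, limited to 1 d.p. → 1 s.f.
Carrying full precision, 2.1655 ÷ 0.2214 = 9.78093947606…; keep min(2, 1) = 1 s.f.
Rounded to 1 significant figure: 1 × 10¹.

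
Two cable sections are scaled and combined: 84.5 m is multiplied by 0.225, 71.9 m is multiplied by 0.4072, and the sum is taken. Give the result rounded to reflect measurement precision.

84.5 × 0.225 = 19.0125 → 19.0 m (3 s.f., last digit at the 10^-1 place).
71.9 × 0.4072 = 29.27768 → 29.3 m (3 s.f., last digit at the 10^-1 place).
Sum: 48.29018 m; keep the coarser place, 10^-1.
Result: 48.3 m.

48.3 m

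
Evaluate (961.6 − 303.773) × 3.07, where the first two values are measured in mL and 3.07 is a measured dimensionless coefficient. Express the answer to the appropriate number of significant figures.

2.02 × 10^3 mL

961.6 mL − 303.773 mL = 657.827 mL; the difference is limited to 1 decimal place (4 s.f.).
Carrying full precision, 657.827 × 3.07 = 2019.52889 mL; 3.07 has 3 s.f., so the result keeps min(4, 3) = 3 s.f.
Rounded to 3 significant figures: 2.02 × 10^3 mL.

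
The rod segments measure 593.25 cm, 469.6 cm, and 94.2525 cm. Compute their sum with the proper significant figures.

1157.1 cm

593.25 cm + 469.6 cm + 94.2525 cm = 1157.1025 cm.
Addition/subtraction keeps the fewest decimal places: 593.25 → 2 decimal places, 469.6 → 1 decimal place, 94.2525 → 4 decimal places; limit is 1.
Rounded to 1 decimal place: 1157.1 cm.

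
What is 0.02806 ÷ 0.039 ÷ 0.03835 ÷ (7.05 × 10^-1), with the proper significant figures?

27

0.02806 ÷ 0.039 ÷ 0.03835 ÷ (7.05 × 10^-1) = 26.6114521711…
Multiplication/division keeps the fewest significant figures: 0.02806 → 4 s.f., 0.039 → 2 s.f., 0.03835 → 4 s.f., 7.05 × 10^-1 → 3 s.f.; limit is 2.
Rounded to 2 significant figures: 27.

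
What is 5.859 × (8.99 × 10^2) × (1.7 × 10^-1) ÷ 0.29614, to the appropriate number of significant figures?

5.859 × (8.99 × 10^2) × (1.7 × 10^-1) ÷ 0.29614 = 3023.67451206…
Multiplication/division keeps the fewest significant figures: 5.859 → 4 s.f., 8.99 × 10^2 → 3 s.f., 1.7 × 10^-1 → 2 s.f., 0.29614 → 5 s.f.; limit is 2.
Rounded to 2 significant figures: 3.0 × 10^3.

3.0 × 10^3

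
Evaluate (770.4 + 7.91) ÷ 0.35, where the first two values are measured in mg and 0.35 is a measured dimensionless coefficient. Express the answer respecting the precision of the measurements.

2.2 × 10³ mg

770.4 mg + 7.91 mg = 778.31 mg; the sum is limited to 1 decimal place (4 s.f.).
Carrying full precision, 778.31 ÷ 0.35 = 2223.74285714… mg; 0.35 has 2 s.f., so the result keeps min(4, 2) = 2 s.f.
Rounded to 2 significant figures: 2.2 × 10³ mg.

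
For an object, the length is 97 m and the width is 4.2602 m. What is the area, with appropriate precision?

area = 97 m × 4.2602 m = 413.2394 m².
97 has 2 significant figures; 4.2602 has 5.
Division/multiplication keeps the fewest: 2 significant figures.
Rounded: 4.1 × 10^2 m².

4.1 × 10^2 m²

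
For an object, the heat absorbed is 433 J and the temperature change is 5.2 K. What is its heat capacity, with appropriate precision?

heat capacity = 433 J ÷ 5.2 K = 83.2692307692… J/K.
433 has 3 significant figures; 5.2 has 2.
Division/multiplication keeps the fewest: 2 significant figures.
Rounded: 83 J/K.

83 J/K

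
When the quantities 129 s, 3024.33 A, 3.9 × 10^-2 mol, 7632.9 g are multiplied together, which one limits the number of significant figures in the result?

3.9 × 10^-2 mol

129 s → 3 s.f.; 3024.33 A → 6 s.f.; 3.9 × 10^-2 mol → 2 s.f.; 7632.9 g → 5 s.f.
The fewest is 2 significant figures, from 3.9 × 10^-2 mol.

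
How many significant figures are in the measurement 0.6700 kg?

4

0.6700: leading zeros are not significant; trailing zeros after a decimal point are significant.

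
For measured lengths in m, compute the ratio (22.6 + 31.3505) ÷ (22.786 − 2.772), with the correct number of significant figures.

22.6 + 31.3505 = 53.9505, limited to 1 d.p. → 3 s.f.; 22.786 − 2.772 = 20.014, limited to 3 d.p. → 5 s.f.
Carrying full precision, 53.9505 ÷ 20.014 = 2.69563805336…; keep min(3, 5) = 3 s.f.
Rounded to 3 significant figures: 2.70.

2.70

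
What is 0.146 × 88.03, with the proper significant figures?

0.146 × 88.03 = 12.85238
Multiplication/division keeps the fewest significant figures: 0.146 → 3 s.f., 88.03 → 4 s.f.; limit is 3.
Rounded to 3 significant figures: 12.9.

12.9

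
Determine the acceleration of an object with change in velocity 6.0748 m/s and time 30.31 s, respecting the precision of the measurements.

0.2004 m/s²

acceleration = 6.0748 m/s ÷ 30.31 s = 0.20042230287… m/s².
6.0748 has 5 significant figures; 30.31 has 4.
Division/multiplication keeps the fewest: 4 significant figures.
Rounded: 0.2004 m/s².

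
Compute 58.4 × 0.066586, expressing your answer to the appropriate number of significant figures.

58.4 × 0.066586 = 3.8886224
Multiplication/division keeps the fewest significant figures: 58.4 → 3 s.f., 0.066586 → 5 s.f.; limit is 3.
Rounded to 3 significant figures: 3.89.

3.89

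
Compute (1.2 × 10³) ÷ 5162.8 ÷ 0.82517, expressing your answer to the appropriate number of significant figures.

(1.2 × 10³) ÷ 5162.8 ÷ 0.82517 = 0.28167773142…
Multiplication/division keeps the fewest significant figures: 1.2 × 10³ → 2 s.f., 5162.8 → 5 s.f., 0.82517 → 5 s.f.; limit is 2.
Rounded to 2 significant figures: 0.28.

0.28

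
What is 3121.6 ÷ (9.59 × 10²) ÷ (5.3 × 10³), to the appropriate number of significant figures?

3121.6 ÷ (9.59 × 10²) ÷ (5.3 × 10³) = 0.000614161764417…
Multiplication/division keeps the fewest significant figures: 3121.6 → 5 s.f., 9.59 × 10² → 3 s.f., 5.3 × 10³ → 2 s.f.; limit is 2.
Rounded to 2 significant figures: 6.1 × 10⁻⁴.

6.1 × 10⁻⁴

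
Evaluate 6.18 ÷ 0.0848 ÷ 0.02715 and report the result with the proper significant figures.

6.18 ÷ 0.0848 ÷ 0.02715 = 2684.24893151…
Multiplication/division keeps the fewest significant figures: 6.18 → 3 s.f., 0.0848 → 3 s.f., 0.02715 → 4 s.f.; limit is 3.
Rounded to 3 significant figures: 2.68 × 10³.

2.68 × 10³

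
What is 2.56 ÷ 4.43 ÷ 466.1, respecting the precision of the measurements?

0.00124

2.56 ÷ 4.43 ÷ 466.1 = 0.00123981571302…
Multiplication/division keeps the fewest significant figures: 2.56 → 3 s.f., 4.43 → 3 s.f., 466.1 → 4 s.f.; limit is 3.
Rounded to 3 significant figures: 0.00124.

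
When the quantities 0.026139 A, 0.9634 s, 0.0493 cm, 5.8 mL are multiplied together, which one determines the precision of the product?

0.026139 A → 5 s.f.; 0.9634 s → 4 s.f.; 0.0493 cm → 3 s.f.; 5.8 mL → 2 s.f.
The fewest is 2 significant figures, from 5.8 mL.

5.8 mL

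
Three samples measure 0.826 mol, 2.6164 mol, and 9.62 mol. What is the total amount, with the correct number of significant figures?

0.826 mol + 2.6164 mol + 9.62 mol = 13.0624 mol.
Addition/subtraction keeps the fewest decimal places: 0.826 → 3 decimal places, 2.6164 → 4 decimal places, 9.62 → 2 decimal places; limit is 2.
Rounded to 2 decimal places: 13.06 mol.

13.06 mol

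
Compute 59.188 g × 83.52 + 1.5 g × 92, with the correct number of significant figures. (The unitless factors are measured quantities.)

5.08 × 10^3 g

59.188 × 83.52 = 4943.38176 → 4943 g (4 s.f., last digit at the 10^0 place).
1.5 × 92 = 138 → 1.4 × 10^2 g (2 s.f., last digit at the 10^1 place).
Sum: 5081.38176 g; keep the coarser place, 10^1.
Result: 5.08 × 10^3 g.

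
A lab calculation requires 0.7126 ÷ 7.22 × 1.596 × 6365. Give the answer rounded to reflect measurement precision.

0.7126 ÷ 7.22 × 1.596 × 6365 = 1002.6282
Multiplication/division keeps the fewest significant figures: 0.7126 → 4 s.f., 7.22 → 3 s.f., 1.596 → 4 s.f., 6365 → 4 s.f.; limit is 3.
Rounded to 3 significant figures: 1.00 × 10³.

1.00 × 10³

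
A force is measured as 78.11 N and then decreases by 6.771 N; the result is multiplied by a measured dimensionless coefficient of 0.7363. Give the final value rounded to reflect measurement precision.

78.11 N − 6.771 N = 71.339 N; the difference is limited to 2 decimal places (4 s.f.).
Carrying full precision, 71.339 × 0.7363 = 52.5269057 N; 0.7363 has 4 s.f., so the result keeps min(4, 4) = 4 s.f.
Rounded to 4 significant figures: 52.53 N.

52.53 N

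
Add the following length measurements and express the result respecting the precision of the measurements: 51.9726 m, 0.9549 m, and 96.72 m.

149.65 m

51.9726 m + 0.9549 m + 96.72 m = 149.6475 m.
Addition/subtraction keeps the fewest decimal places: 51.9726 → 4 decimal places, 0.9549 → 4 decimal places, 96.72 → 2 decimal places; limit is 2.
Rounded to 2 decimal places: 149.65 m.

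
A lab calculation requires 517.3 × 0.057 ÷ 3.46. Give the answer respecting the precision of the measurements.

8.5

517.3 × 0.057 ÷ 3.46 = 8.52199421965…
Multiplication/division keeps the fewest significant figures: 517.3 → 4 s.f., 0.057 → 2 s.f., 3.46 → 3 s.f.; limit is 2.
Rounded to 2 significant figures: 8.5.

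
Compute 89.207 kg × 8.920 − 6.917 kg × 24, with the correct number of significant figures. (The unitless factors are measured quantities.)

6.3 × 10^2 kg

89.207 × 8.920 = 795.72644 → 795.7 kg (4 s.f., last digit at the 10^-1 place).
6.917 × 24 = 166.008 → 1.7 × 10^2 kg (2 s.f., last digit at the 10^1 place).
Difference: 629.71844 kg; keep the coarser place, 10^1.
Result: 6.3 × 10^2 kg.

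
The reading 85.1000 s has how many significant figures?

6

85.1000: trailing zeros after a decimal point are significant.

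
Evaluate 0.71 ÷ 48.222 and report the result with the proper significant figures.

0.71 ÷ 48.222 = 0.0147235701547…
Multiplication/division keeps the fewest significant figures: 0.71 → 2 s.f., 48.222 → 5 s.f.; limit is 2.
Rounded to 2 significant figures: 0.015.

0.015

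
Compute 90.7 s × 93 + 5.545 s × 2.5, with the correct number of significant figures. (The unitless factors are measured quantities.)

8.4 × 10^3 s

90.7 × 93 = 8435.1 → 8.4 × 10^3 s (2 s.f., last digit at the 10^2 place).
5.545 × 2.5 = 13.8625 → 14 s (2 s.f., last digit at the 10^0 place).
Sum: 8448.9625 s; keep the coarser place, 10^2.
Result: 8.4 × 10^3 s.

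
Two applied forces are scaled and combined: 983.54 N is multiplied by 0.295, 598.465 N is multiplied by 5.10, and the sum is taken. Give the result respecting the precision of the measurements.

983.54 × 0.295 = 290.1443 → 2.90 × 10^2 N (3 s.f., last digit at the 10^0 place).
598.465 × 5.10 = 3052.1715 → 3.05 × 10^3 N (3 s.f., last digit at the 10^1 place).
Sum: 3342.3158 N; keep the coarser place, 10^1.
Result: 3.34 × 10^3 N.

3.34 × 10^3 N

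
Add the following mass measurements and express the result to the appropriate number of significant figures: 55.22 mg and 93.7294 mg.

55.22 mg + 93.7294 mg = 148.9494 mg.
Addition/subtraction keeps the fewest decimal places: 55.22 → 2 decimal places, 93.7294 → 4 decimal places; limit is 2.
Rounded to 2 decimal places: 148.95 mg.

148.95 mg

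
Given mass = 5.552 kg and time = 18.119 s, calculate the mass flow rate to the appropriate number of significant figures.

mass flow rate = 5.552 kg ÷ 18.119 s = 0.306418676527… kg/s.
5.552 has 4 significant figures; 18.119 has 5.
Division/multiplication keeps the fewest: 4 significant figures.
Rounded: 0.3064 kg/s.

0.3064 kg/s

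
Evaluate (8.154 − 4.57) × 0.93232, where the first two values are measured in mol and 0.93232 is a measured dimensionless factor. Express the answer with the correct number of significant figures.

8.154 mol − 4.57 mol = 3.584 mol; the difference is limited to 2 decimal places (3 s.f.).
Carrying full precision, 3.584 × 0.93232 = 3.34143488 mol; 0.93232 has 5 s.f., so the result keeps min(3, 5) = 3 s.f.
Rounded to 3 significant figures: 3.34 mol.

3.34 mol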